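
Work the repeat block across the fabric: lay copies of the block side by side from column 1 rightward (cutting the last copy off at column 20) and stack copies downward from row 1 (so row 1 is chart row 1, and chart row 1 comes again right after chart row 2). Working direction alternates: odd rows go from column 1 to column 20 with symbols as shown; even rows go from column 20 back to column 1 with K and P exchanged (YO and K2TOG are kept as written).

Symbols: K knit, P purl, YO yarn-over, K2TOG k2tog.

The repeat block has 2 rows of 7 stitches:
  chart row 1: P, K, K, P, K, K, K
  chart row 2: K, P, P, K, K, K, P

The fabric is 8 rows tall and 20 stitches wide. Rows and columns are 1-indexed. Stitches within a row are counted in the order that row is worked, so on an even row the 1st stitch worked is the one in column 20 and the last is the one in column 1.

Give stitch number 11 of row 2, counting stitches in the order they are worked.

Stitch:
K

Derivation:
Row 2: (2-1) mod 2 = 1, so use chart row 2. Even row -> WS.
Chart row 2 tiled across columns 1-20: K P P K K K P K P P K K K P K P P K K K
Wrong side: read the tiled row from column 20 down to 1 and exchange K with P (leave YO, K2TOG).
Row 2 as worked: P P P K K P K P P P K K P K P P P K K P
Counting 11 along the worked row gives K.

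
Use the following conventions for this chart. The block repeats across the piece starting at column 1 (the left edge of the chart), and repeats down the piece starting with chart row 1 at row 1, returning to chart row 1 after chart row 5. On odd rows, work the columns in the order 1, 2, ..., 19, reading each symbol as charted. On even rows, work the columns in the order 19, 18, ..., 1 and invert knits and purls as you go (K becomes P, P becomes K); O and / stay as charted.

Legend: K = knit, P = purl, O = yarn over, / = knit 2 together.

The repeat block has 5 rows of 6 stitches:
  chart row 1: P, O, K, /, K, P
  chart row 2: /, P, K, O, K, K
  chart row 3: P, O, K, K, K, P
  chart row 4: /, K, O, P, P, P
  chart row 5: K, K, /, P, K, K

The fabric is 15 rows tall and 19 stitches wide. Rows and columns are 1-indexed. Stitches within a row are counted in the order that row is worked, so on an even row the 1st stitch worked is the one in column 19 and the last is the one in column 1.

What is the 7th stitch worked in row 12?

Stitch:
/

Derivation:
For row 12: chart row = ((12-1) mod 5) + 1 = 2; this is a WS (even) row.
Chart row 2 tiled across columns 1-19: / P K O K K / P K O K K / P K O K K /
WS row: flip the tiled sequence (start at column 19) and apply K<->P; O and / stay.
Row 12 as worked: / P P O P K / P P O P K / P P O P K /
Counting 7 along the worked row gives /.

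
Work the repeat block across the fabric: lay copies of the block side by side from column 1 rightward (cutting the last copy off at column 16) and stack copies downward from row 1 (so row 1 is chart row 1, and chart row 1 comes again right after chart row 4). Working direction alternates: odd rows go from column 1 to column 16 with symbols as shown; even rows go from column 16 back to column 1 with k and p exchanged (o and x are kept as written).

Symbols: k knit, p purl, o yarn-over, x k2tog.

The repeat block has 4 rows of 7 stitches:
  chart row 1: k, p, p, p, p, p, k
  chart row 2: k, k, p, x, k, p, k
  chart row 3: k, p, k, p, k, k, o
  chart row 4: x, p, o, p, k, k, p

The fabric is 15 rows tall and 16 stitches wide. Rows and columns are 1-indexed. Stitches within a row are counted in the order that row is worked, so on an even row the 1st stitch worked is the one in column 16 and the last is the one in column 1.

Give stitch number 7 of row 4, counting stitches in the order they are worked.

Row 4: (4-1) mod 4 = 3, so use chart row 4. Even row -> WS.
Chart row 4 tiled across columns 1-16: x p o p k k p x p o p k k p x p
WS: work from column 16 back to column 1 (reverse the tiled row), swapping k<->p (o and x unchanged).
Row 4 as worked: k x k p p k o k x k p p k o k x
Counting 7 along the worked row gives o.

Stitch:
o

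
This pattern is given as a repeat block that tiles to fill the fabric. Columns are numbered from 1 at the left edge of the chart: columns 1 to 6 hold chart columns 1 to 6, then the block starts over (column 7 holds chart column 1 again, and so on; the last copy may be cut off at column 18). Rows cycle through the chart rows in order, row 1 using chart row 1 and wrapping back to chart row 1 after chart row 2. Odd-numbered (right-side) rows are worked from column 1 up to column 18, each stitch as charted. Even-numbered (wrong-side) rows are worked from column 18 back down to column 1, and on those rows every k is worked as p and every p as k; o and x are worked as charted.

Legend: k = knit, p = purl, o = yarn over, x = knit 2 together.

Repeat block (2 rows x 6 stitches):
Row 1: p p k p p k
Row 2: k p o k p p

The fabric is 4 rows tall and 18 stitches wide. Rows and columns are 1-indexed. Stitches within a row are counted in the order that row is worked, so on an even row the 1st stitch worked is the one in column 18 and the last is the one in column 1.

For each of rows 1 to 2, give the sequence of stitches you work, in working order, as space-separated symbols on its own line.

== ROWS AS WORKED ==
p p k p p k p p k p p k p p k p p k
k k p o k p k k p o k p k k p o k p

Derivation:
Row 1: chart row 1, RS - tile across columns 1-18 and work as-is.
Row 2: chart row 2, WS - tiled (columns 1-18): k p o k p p k p o k p p k p o k p p; work from column 18 back to 1 with k<->p swapped.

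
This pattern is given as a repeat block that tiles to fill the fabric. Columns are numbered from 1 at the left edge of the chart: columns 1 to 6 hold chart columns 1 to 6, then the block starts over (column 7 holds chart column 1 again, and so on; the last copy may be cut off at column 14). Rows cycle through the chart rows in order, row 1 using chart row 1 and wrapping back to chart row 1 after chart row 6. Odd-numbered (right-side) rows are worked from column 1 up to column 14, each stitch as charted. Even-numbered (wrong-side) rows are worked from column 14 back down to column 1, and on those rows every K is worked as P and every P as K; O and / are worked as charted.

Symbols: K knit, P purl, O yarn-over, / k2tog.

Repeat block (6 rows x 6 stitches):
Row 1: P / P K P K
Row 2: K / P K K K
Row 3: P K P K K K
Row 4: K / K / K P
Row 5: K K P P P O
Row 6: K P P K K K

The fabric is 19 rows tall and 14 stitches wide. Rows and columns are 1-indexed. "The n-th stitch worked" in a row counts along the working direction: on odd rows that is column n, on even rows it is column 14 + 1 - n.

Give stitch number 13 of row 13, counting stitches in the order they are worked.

Result:
P

Derivation:
Row 13 uses chart row ((13-1) mod 6)+1 = 1. Row 13 is odd, so RS.
Chart row 1 tiled across columns 1-14: P / P K P K P / P K P K P /
RS: work column 1 to column 14, symbols as charted — the tiled row is the row as worked.
Counting 13 along the worked row gives P.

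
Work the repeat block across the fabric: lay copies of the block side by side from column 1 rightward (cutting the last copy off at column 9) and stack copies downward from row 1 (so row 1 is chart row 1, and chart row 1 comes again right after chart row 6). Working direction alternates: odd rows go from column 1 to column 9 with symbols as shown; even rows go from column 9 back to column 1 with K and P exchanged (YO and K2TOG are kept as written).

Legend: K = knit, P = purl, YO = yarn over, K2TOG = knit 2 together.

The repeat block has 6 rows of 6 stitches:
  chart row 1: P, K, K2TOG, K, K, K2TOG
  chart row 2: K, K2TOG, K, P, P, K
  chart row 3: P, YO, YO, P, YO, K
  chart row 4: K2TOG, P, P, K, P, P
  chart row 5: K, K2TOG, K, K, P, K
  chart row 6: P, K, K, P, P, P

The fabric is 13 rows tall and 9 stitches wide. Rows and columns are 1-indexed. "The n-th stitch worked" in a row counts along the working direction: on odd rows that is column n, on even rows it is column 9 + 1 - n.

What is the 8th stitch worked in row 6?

== STITCH ==
P

Derivation:
Row 6: (6-1) mod 6 = 5, so use chart row 6. Even row -> WS.
Chart row 6 tiled across columns 1-9: P K K P P P P K K
WS: work from column 9 back to column 1 (reverse the tiled row), swapping K<->P (YO and K2TOG unchanged).
Row 6 as worked: P P K K K K P P K
The 8th stitch worked is P.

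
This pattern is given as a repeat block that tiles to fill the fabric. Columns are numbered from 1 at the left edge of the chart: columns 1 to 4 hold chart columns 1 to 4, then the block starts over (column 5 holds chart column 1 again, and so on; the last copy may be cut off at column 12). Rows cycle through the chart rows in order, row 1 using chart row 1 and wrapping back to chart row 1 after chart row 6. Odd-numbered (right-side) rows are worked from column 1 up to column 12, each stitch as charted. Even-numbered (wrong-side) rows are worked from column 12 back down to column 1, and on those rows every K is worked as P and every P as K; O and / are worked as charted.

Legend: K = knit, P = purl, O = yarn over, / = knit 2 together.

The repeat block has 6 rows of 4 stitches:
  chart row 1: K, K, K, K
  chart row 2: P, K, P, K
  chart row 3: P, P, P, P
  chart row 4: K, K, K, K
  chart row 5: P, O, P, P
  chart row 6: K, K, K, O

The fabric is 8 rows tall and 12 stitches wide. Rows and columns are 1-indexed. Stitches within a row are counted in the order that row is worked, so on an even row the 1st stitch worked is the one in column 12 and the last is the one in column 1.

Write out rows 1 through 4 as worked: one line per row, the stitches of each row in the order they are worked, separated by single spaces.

Row 1: chart row 1, RS - tile across columns 1-12 and work as-is.
Row 2: chart row 2, WS - tiled (columns 1-12): P K P K P K P K P K P K; work from column 12 back to 1 with K<->P swapped.
Row 3: chart row 3, RS - tile across columns 1-12 and work as-is.
Row 4: chart row 4, WS - tiled (columns 1-12): K K K K K K K K K K K K; work from column 12 back to 1 with K<->P swapped.

Rows as worked:
K K K K K K K K K K K K
P K P K P K P K P K P K
P P P P P P P P P P P P
P P P P P P P P P P P P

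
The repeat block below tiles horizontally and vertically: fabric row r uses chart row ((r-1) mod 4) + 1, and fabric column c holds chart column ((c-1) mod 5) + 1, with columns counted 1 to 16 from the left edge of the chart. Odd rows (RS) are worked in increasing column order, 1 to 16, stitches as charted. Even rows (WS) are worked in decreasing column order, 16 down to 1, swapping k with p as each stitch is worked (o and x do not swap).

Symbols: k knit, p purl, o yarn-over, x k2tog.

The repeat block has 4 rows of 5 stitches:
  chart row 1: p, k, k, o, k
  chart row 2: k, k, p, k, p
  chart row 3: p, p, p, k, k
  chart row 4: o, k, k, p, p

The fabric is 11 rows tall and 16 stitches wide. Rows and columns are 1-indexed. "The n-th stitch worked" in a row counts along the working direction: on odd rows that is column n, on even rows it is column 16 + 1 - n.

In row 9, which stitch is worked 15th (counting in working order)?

For row 9: chart row = ((9-1) mod 4) + 1 = 1; this is a RS (odd) row.
Chart row 1 tiled across columns 1-16: p k k o k p k k o k p k k o k p
RS: work column 1 to column 16, symbols as charted — the tiled row is the row as worked.
Stitch 15 in working order -> k

Result:
k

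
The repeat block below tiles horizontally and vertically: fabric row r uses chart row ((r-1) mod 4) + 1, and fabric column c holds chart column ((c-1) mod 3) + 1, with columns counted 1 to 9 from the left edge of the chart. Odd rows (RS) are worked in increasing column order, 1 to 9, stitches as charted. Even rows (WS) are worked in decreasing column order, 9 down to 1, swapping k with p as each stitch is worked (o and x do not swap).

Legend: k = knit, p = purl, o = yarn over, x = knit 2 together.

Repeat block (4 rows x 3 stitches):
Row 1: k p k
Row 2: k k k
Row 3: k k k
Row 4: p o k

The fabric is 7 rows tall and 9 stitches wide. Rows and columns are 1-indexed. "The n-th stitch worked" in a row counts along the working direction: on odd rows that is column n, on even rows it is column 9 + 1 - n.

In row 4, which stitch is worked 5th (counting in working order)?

== STITCH ==
o

Derivation:
Row 4 uses chart row ((4-1) mod 4)+1 = 4. Row 4 is even, so WS.
Chart row 4 tiled across columns 1-9: p o k p o k p o k
Wrong side: read the tiled row from column 9 down to 1 and exchange k with p (leave o, x).
Row 4 as worked: p o k p o k p o k
Counting 5 along the worked row gives o.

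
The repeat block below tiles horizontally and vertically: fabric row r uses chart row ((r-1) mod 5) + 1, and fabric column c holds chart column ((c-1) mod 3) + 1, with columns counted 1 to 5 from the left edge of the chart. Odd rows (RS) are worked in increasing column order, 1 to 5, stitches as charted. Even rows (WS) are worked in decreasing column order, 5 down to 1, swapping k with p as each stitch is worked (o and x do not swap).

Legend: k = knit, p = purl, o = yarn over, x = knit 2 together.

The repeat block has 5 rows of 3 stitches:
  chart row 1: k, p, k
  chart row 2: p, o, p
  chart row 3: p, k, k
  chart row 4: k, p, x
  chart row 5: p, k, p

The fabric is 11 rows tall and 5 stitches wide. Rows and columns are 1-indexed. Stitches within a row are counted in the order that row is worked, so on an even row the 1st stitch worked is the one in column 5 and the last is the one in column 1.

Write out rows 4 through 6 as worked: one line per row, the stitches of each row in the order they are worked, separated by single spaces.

Result:
k p x k p
p k p p k
k p p k p

Derivation:
Row 4: chart row 4, WS - tiled (columns 1-5): k p x k p; work from column 5 back to 1 with k<->p swapped.
Row 5: chart row 5, RS - tile across columns 1-5 and work as-is.
Row 6: chart row 1, WS - tiled (columns 1-5): k p k k p; work from column 5 back to 1 with k<->p swapped.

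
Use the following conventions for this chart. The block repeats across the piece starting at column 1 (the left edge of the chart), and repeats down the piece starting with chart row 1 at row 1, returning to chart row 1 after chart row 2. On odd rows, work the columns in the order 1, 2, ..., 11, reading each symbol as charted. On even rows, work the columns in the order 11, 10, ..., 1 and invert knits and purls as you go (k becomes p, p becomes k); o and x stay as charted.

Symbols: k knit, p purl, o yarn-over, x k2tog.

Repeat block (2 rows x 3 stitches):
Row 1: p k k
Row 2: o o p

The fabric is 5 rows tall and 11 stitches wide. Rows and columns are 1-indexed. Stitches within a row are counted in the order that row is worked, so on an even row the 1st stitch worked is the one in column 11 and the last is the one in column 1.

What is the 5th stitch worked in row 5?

Result:
k

Derivation:
For row 5: chart row = ((5-1) mod 2) + 1 = 1; this is a RS (odd) row.
Chart row 1 tiled across columns 1-11: p k k p k k p k k p k
RS: work column 1 to column 11, symbols as charted — the tiled row is the row as worked.
Stitch 5 in working order -> k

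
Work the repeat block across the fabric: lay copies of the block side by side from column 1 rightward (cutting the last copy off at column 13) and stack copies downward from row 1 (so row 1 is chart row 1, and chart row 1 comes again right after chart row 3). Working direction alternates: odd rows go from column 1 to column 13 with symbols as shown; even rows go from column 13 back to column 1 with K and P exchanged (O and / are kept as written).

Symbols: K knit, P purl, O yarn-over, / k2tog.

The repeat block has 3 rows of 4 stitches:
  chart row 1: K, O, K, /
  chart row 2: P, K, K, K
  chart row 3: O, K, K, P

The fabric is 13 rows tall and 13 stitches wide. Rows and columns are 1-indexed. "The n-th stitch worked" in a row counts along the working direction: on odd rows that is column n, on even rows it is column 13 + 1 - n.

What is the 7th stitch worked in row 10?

Row 10: (10-1) mod 3 = 0, so use chart row 1. Even row -> WS.
Chart row 1 tiled across columns 1-13: K O K / K O K / K O K / K
WS: work from column 13 back to column 1 (reverse the tiled row), swapping K<->P (O and / unchanged).
Row 10 as worked: P / P O P / P O P / P O P
Counting 7 along the worked row gives P.

== STITCH ==
P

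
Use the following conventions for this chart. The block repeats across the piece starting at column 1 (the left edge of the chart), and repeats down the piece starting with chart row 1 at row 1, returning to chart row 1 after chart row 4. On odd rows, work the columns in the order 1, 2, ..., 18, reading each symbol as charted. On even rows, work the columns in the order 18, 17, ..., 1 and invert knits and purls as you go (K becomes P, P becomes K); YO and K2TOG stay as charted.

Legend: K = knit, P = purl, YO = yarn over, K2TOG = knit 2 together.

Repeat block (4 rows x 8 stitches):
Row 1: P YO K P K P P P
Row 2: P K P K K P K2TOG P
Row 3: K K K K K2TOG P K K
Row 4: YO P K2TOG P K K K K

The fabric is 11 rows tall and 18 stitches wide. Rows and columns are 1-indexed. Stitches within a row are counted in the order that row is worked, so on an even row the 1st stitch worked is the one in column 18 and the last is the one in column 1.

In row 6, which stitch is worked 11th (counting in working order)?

Result:
K

Derivation:
Row 6: (6-1) mod 4 = 1, so use chart row 2. Even row -> WS.
Chart row 2 tiled across columns 1-18: P K P K K P K2TOG P P K P K K P K2TOG P P K
WS: work from column 18 back to column 1 (reverse the tiled row), swapping K<->P (YO and K2TOG unchanged).
Row 6 as worked: P K K K2TOG K P P K P K K K2TOG K P P K P K
Counting 11 along the worked row gives K.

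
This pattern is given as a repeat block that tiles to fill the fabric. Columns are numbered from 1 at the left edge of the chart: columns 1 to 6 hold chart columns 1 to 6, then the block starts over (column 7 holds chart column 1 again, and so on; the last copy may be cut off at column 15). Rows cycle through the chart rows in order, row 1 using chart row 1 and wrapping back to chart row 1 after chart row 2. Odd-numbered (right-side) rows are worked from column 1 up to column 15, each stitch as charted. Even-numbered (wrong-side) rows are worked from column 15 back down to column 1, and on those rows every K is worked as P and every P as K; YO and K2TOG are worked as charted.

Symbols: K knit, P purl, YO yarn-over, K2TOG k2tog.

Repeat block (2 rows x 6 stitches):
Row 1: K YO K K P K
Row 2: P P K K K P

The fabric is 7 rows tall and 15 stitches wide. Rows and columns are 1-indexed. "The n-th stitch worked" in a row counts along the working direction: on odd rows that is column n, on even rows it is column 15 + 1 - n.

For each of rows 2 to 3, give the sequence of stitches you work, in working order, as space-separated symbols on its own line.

== ROWS AS WORKED ==
P K K K P P P K K K P P P K K
K YO K K P K K YO K K P K K YO K

Derivation:
Row 2: chart row 2, WS - tiled (columns 1-15): P P K K K P P P K K K P P P K; work from column 15 back to 1 with K<->P swapped.
Row 3: chart row 1, RS - tile across columns 1-15 and work as-is.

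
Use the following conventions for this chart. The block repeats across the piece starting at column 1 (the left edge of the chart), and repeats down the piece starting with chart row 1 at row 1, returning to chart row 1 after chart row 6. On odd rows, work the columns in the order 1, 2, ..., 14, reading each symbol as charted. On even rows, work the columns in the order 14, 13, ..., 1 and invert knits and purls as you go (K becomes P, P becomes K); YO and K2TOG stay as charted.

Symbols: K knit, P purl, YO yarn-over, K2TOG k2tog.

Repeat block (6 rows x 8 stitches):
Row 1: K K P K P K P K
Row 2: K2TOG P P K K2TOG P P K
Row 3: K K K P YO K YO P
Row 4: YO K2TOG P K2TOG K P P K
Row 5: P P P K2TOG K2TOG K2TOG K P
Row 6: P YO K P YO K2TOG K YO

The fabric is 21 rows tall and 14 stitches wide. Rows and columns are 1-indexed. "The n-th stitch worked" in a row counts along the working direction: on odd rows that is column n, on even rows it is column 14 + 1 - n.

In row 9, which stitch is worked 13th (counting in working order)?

== STITCH ==
YO

Derivation:
Row 9: (9-1) mod 6 = 2, so use chart row 3. Odd row -> RS.
Chart row 3 tiled across columns 1-14: K K K P YO K YO P K K K P YO K
RS row: no reversal, no swap; stitch n worked = column n.
Stitch 13 in working order -> YO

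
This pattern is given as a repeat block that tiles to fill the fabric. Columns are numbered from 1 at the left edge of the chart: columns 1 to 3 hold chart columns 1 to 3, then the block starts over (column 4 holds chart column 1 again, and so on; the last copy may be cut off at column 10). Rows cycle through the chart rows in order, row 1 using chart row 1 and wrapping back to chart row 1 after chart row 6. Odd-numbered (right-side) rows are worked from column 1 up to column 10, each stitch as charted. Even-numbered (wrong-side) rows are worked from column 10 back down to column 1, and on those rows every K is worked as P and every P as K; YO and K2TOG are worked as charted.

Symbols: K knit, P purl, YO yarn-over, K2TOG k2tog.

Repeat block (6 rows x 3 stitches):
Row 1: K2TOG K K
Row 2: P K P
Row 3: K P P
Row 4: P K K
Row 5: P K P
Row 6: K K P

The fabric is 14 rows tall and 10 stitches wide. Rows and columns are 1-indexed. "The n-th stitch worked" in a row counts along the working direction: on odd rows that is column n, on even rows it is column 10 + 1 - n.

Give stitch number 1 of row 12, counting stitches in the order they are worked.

For row 12: chart row = ((12-1) mod 6) + 1 = 6; this is a WS (even) row.
Chart row 6 tiled across columns 1-10: K K P K K P K K P K
WS: work from column 10 back to column 1 (reverse the tiled row), swapping K<->P (YO and K2TOG unchanged).
Row 12 as worked: P K P P K P P K P P
Stitch 1 in working order -> P

Stitch:
P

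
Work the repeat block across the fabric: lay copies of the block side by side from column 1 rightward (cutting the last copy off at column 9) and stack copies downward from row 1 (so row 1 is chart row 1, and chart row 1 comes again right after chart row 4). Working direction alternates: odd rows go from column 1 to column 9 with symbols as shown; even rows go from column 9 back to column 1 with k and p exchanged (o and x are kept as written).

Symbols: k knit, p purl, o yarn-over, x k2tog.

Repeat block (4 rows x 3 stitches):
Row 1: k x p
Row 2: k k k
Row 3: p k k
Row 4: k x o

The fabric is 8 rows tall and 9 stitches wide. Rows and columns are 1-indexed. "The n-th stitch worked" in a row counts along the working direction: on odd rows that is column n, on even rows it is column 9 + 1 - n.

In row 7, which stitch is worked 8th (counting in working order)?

Row 7 uses chart row ((7-1) mod 4)+1 = 3. Row 7 is odd, so RS.
Chart row 3 tiled across columns 1-9: p k k p k k p k k
RS row: no reversal, no swap; stitch n worked = column n.
The 8th stitch worked is k.

Result:
k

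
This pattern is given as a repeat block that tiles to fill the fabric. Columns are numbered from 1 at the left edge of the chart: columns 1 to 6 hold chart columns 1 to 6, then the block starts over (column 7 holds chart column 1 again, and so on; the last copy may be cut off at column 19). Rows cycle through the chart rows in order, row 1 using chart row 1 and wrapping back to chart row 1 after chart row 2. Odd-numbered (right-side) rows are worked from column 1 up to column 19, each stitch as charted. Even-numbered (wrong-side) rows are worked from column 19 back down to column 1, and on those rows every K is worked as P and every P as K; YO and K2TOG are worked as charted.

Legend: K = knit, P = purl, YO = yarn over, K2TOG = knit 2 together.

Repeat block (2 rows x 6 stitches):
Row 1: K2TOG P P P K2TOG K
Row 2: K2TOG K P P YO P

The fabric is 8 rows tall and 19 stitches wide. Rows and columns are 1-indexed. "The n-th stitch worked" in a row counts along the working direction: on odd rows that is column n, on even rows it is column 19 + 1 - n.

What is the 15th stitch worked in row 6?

Stitch:
YO

Derivation:
Row 6 uses chart row ((6-1) mod 2)+1 = 2. Row 6 is even, so WS.
Chart row 2 tiled across columns 1-19: K2TOG K P P YO P K2TOG K P P YO P K2TOG K P P YO P K2TOG
WS: work from column 19 back to column 1 (reverse the tiled row), swapping K<->P (YO and K2TOG unchanged).
Row 6 as worked: K2TOG K YO K K P K2TOG K YO K K P K2TOG K YO K K P K2TOG
The 15th stitch worked is YO.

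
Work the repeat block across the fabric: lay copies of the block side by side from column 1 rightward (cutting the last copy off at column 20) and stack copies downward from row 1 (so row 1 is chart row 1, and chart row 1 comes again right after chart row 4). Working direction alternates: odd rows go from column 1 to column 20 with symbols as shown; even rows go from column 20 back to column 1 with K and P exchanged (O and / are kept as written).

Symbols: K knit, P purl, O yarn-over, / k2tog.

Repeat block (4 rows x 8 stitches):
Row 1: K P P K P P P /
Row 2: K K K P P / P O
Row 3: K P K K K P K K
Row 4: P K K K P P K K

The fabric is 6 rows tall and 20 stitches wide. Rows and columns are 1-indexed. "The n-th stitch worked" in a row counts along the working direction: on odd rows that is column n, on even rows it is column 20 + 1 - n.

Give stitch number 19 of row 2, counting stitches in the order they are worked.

Row 2: (2-1) mod 4 = 1, so use chart row 2. Even row -> WS.
Chart row 2 tiled across columns 1-20: K K K P P / P O K K K P P / P O K K K P
WS: work from column 20 back to column 1 (reverse the tiled row), swapping K<->P (O and / unchanged).
Row 2 as worked: K P P P O K / K K P P P O K / K K P P P
Counting 19 along the worked row gives P.

Result:
P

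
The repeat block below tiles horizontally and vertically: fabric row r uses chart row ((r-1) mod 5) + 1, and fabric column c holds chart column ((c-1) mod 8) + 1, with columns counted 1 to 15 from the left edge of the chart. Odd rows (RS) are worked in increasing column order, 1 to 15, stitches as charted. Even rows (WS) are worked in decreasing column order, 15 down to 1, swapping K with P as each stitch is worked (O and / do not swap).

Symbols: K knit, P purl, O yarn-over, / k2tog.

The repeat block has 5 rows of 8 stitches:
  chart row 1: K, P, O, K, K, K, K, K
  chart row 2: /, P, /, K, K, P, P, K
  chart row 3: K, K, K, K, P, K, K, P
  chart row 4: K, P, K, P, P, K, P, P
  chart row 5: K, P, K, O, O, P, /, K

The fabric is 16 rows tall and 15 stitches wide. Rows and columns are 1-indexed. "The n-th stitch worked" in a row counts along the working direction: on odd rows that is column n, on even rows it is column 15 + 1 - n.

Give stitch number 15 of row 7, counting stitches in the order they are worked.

Result:
P

Derivation:
For row 7: chart row = ((7-1) mod 5) + 1 = 2; this is a RS (odd) row.
Chart row 2 tiled across columns 1-15: / P / K K P P K / P / K K P P
RS row: no reversal, no swap; stitch n worked = column n.
Stitch 15 in working order -> P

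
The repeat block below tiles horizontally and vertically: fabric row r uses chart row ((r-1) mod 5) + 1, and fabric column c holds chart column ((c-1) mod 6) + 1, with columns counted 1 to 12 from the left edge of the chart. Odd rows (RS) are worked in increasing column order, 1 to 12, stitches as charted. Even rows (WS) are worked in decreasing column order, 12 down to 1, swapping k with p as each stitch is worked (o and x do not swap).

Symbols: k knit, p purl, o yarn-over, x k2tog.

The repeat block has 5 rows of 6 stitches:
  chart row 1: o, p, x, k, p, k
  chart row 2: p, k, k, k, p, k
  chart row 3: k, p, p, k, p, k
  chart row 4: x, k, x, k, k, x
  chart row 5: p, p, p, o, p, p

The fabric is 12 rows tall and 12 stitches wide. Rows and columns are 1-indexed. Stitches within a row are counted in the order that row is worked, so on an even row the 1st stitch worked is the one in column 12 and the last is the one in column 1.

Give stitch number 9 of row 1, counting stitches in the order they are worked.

Stitch:
x

Derivation:
Row 1 uses chart row ((1-1) mod 5)+1 = 1. Row 1 is odd, so RS.
Chart row 1 tiled across columns 1-12: o p x k p k o p x k p k
Right side: take the tiled row as-is (worked left to right from column 1).
Counting 9 along the worked row gives x.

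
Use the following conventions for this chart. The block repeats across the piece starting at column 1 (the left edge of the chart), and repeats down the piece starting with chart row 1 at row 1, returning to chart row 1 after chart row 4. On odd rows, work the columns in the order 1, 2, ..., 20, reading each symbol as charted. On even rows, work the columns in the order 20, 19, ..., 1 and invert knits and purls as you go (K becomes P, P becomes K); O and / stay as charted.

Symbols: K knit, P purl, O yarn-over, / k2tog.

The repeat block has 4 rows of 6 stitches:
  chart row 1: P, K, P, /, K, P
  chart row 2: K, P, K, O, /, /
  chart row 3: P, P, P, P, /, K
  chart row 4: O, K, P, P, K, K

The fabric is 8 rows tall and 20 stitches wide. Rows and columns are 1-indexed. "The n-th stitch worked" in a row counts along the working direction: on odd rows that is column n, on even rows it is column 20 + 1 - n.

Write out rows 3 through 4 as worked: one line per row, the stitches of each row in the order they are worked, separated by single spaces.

== ROWS AS WORKED ==
P P P P / K P P P P / K P P P P / K P P
P O P P K K P O P P K K P O P P K K P O

Derivation:
Row 3: chart row 3, RS - tile across columns 1-20 and work as-is.
Row 4: chart row 4, WS - tiled (columns 1-20): O K P P K K O K P P K K O K P P K K O K; work from column 20 back to 1 with K<->P swapped.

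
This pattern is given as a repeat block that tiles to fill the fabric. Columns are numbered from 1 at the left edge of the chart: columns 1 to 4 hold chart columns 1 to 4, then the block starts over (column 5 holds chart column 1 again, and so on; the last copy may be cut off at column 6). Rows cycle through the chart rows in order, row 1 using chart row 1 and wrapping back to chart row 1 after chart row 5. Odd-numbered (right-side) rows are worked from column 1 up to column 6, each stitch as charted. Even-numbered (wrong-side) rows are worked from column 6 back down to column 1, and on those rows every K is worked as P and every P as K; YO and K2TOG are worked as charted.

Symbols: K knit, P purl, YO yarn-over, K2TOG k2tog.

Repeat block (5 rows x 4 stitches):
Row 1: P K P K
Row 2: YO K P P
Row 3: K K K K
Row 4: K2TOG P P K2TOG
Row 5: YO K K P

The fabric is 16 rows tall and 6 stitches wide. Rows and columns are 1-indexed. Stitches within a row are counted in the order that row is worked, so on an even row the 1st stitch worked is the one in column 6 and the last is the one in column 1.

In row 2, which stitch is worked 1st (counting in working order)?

Stitch:
P

Derivation:
Row 2: (2-1) mod 5 = 1, so use chart row 2. Even row -> WS.
Chart row 2 tiled across columns 1-6: YO K P P YO K
Wrong side: read the tiled row from column 6 down to 1 and exchange K with P (leave YO, K2TOG).
Row 2 as worked: P YO K K P YO
Stitch 1 in working order -> P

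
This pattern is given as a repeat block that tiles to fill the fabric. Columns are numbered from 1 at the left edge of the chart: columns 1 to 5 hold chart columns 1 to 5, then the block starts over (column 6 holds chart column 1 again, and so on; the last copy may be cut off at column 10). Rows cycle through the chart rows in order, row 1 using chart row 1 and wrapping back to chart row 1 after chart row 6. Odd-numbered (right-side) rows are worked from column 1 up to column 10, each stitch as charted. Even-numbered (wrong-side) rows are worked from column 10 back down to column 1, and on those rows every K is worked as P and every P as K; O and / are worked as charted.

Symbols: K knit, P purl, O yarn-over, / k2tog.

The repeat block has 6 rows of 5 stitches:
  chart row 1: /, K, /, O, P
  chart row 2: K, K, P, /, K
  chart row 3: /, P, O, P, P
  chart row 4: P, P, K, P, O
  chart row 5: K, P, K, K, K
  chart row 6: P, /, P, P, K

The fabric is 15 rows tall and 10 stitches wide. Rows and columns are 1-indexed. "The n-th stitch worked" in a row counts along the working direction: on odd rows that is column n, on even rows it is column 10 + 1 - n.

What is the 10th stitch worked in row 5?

Row 5 uses chart row ((5-1) mod 6)+1 = 5. Row 5 is odd, so RS.
Chart row 5 tiled across columns 1-10: K P K K K K P K K K
RS: work column 1 to column 10, symbols as charted — the tiled row is the row as worked.
Counting 10 along the worked row gives K.

== STITCH ==
K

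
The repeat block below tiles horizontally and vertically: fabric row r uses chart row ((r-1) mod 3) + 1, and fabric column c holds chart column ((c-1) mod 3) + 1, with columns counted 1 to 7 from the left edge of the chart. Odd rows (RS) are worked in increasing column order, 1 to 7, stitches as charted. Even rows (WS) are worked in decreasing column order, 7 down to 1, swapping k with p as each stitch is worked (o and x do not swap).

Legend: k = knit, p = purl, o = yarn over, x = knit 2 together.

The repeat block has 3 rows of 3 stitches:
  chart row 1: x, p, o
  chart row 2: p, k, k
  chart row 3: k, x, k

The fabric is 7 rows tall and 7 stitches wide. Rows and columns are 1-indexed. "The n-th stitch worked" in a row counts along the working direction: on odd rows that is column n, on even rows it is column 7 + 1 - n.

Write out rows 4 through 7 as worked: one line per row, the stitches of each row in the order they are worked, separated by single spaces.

Row 4: chart row 1, WS - tiled (columns 1-7): x p o x p o x; work from column 7 back to 1 with k<->p swapped.
Row 5: chart row 2, RS - tile across columns 1-7 and work as-is.
Row 6: chart row 3, WS - tiled (columns 1-7): k x k k x k k; work from column 7 back to 1 with k<->p swapped.
Row 7: chart row 1, RS - tile across columns 1-7 and work as-is.

== ROWS AS WORKED ==
x o k x o k x
p k k p k k p
p p x p p x p
x p o x p o x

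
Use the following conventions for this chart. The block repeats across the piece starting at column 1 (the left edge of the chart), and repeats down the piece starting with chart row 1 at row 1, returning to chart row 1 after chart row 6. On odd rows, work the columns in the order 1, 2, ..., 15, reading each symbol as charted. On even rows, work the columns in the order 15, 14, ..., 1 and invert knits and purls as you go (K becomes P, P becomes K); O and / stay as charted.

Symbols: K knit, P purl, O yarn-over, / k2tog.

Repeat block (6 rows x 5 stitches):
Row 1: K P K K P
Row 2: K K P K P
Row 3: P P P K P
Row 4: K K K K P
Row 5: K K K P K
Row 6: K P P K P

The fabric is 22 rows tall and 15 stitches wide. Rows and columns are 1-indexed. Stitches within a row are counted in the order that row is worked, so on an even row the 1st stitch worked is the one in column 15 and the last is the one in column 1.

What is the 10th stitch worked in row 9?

For row 9: chart row = ((9-1) mod 6) + 1 = 3; this is a RS (odd) row.
Chart row 3 tiled across columns 1-15: P P P K P P P P K P P P P K P
RS: work column 1 to column 15, symbols as charted — the tiled row is the row as worked.
Stitch 10 in working order -> P

== STITCH ==
P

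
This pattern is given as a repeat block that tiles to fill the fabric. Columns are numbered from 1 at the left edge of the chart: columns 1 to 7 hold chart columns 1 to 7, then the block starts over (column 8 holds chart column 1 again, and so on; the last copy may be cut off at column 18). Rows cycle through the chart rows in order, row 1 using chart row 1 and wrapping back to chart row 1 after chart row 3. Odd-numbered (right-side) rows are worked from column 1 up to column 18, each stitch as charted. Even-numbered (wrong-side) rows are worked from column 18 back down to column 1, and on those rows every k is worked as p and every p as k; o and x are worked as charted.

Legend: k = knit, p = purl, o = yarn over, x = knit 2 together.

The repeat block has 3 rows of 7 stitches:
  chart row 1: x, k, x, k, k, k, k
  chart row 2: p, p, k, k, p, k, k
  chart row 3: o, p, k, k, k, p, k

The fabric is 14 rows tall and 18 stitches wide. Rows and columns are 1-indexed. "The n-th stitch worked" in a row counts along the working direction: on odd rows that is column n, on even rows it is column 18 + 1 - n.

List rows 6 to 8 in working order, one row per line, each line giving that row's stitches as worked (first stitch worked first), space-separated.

Result:
p p k o p k p p p k o p k p p p k o
x k x k k k k x k x k k k k x k x k
p p k k p p k p p k k p p k p p k k

Derivation:
Row 6: chart row 3, WS - tiled (columns 1-18): o p k k k p k o p k k k p k o p k k; work from column 18 back to 1 with k<->p swapped.
Row 7: chart row 1, RS - tile across columns 1-18 and work as-is.
Row 8: chart row 2, WS - tiled (columns 1-18): p p k k p k k p p k k p k k p p k k; work from column 18 back to 1 with k<->p swapped.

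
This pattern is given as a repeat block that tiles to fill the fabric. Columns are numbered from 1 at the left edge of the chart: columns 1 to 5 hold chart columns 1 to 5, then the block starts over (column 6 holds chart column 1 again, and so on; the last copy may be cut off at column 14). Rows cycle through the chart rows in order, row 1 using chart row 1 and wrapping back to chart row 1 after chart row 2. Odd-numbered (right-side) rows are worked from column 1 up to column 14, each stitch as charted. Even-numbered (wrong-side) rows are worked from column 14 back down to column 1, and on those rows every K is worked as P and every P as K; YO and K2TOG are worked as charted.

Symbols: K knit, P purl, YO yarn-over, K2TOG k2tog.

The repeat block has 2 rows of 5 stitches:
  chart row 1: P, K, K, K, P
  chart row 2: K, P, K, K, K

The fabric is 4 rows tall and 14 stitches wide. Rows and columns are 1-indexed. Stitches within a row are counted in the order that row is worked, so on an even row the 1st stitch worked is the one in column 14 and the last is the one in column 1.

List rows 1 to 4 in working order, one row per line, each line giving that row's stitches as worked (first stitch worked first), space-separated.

== ROWS AS WORKED ==
P K K K P P K K K P P K K K
P P K P P P P K P P P P K P
P K K K P P K K K P P K K K
P P K P P P P K P P P P K P

Derivation:
Row 1: chart row 1, RS - tile across columns 1-14 and work as-is.
Row 2: chart row 2, WS - tiled (columns 1-14): K P K K K K P K K K K P K K; work from column 14 back to 1 with K<->P swapped.
Row 3: chart row 1, RS - tile across columns 1-14 and work as-is.
Row 4: chart row 2, WS - tiled (columns 1-14): K P K K K K P K K K K P K K; work from column 14 back to 1 with K<->P swapped.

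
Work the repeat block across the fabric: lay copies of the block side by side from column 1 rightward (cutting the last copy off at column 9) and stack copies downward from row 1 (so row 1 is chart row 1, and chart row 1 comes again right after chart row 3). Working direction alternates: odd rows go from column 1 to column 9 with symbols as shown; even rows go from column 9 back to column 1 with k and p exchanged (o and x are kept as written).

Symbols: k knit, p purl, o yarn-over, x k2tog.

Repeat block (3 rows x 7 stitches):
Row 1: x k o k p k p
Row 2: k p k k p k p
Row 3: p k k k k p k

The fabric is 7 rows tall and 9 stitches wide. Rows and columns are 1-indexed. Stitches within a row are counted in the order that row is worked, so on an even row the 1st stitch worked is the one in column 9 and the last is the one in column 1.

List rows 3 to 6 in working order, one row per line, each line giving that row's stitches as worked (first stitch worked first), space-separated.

== ROWS AS WORKED ==
p k k k k p k p k
p x k p k p o p x
k p k k p k p k p
p k p k p p p p k

Derivation:
Row 3: chart row 3, RS - tile across columns 1-9 and work as-is.
Row 4: chart row 1, WS - tiled (columns 1-9): x k o k p k p x k; work from column 9 back to 1 with k<->p swapped.
Row 5: chart row 2, RS - tile across columns 1-9 and work as-is.
Row 6: chart row 3, WS - tiled (columns 1-9): p k k k k p k p k; work from column 9 back to 1 with k<->p swapped.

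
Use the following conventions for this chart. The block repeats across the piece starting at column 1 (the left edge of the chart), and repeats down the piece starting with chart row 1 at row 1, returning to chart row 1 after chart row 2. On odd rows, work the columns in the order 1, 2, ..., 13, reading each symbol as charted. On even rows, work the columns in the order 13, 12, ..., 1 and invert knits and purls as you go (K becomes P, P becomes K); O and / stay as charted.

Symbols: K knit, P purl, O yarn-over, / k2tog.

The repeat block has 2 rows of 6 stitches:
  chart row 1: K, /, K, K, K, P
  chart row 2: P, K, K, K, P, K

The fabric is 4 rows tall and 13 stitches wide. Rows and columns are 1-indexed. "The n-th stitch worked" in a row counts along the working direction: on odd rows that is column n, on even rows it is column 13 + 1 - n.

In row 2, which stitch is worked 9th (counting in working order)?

Row 2: (2-1) mod 2 = 1, so use chart row 2. Even row -> WS.
Chart row 2 tiled across columns 1-13: P K K K P K P K K K P K P
Wrong side: read the tiled row from column 13 down to 1 and exchange K with P (leave O, /).
Row 2 as worked: K P K P P P K P K P P P K
Stitch 9 in working order -> K

== STITCH ==
K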